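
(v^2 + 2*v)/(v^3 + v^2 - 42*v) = (v + 2)/(v^2 + v - 42)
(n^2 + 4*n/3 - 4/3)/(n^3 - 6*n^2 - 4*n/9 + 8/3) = 3*(n + 2)/(3*n^2 - 16*n - 12)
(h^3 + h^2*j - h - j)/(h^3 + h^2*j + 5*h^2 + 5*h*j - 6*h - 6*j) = (h + 1)/(h + 6)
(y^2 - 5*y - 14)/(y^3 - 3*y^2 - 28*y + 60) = (y^2 - 5*y - 14)/(y^3 - 3*y^2 - 28*y + 60)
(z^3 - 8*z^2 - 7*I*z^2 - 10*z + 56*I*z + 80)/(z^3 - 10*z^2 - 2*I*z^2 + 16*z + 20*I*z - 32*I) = (z - 5*I)/(z - 2)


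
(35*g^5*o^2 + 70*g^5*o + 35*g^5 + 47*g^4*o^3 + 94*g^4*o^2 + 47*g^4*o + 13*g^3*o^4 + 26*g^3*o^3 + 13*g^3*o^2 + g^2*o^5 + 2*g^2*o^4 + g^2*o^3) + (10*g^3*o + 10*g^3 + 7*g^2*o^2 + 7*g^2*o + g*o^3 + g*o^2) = 35*g^5*o^2 + 70*g^5*o + 35*g^5 + 47*g^4*o^3 + 94*g^4*o^2 + 47*g^4*o + 13*g^3*o^4 + 26*g^3*o^3 + 13*g^3*o^2 + 10*g^3*o + 10*g^3 + g^2*o^5 + 2*g^2*o^4 + g^2*o^3 + 7*g^2*o^2 + 7*g^2*o + g*o^3 + g*o^2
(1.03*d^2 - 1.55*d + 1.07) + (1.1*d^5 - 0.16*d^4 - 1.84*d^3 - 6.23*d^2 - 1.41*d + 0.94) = 1.1*d^5 - 0.16*d^4 - 1.84*d^3 - 5.2*d^2 - 2.96*d + 2.01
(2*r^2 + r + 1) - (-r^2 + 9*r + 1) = 3*r^2 - 8*r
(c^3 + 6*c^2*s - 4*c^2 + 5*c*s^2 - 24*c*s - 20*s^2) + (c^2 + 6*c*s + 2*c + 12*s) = c^3 + 6*c^2*s - 3*c^2 + 5*c*s^2 - 18*c*s + 2*c - 20*s^2 + 12*s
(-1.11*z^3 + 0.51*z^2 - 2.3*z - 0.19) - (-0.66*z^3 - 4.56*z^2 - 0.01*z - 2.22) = -0.45*z^3 + 5.07*z^2 - 2.29*z + 2.03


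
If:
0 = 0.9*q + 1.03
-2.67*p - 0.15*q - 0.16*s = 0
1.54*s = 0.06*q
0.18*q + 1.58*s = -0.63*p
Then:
No Solution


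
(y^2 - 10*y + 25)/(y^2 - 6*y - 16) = (-y^2 + 10*y - 25)/(-y^2 + 6*y + 16)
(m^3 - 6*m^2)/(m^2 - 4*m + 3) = m^2*(m - 6)/(m^2 - 4*m + 3)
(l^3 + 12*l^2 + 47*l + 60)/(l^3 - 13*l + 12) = (l^2 + 8*l + 15)/(l^2 - 4*l + 3)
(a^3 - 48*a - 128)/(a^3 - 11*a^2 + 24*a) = (a^2 + 8*a + 16)/(a*(a - 3))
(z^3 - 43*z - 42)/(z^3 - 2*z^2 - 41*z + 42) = (z + 1)/(z - 1)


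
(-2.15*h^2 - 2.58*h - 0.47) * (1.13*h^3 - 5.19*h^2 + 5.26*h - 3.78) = -2.4295*h^5 + 8.2431*h^4 + 1.5501*h^3 - 3.0045*h^2 + 7.2802*h + 1.7766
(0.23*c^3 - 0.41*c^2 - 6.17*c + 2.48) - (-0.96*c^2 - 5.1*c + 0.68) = 0.23*c^3 + 0.55*c^2 - 1.07*c + 1.8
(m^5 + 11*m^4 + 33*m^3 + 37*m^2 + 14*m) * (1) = m^5 + 11*m^4 + 33*m^3 + 37*m^2 + 14*m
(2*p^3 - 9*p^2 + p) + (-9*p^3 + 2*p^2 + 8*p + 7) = -7*p^3 - 7*p^2 + 9*p + 7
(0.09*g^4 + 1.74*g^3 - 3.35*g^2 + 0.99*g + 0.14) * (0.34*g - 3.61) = 0.0306*g^5 + 0.2667*g^4 - 7.4204*g^3 + 12.4301*g^2 - 3.5263*g - 0.5054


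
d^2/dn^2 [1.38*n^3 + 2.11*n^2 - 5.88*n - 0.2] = 8.28*n + 4.22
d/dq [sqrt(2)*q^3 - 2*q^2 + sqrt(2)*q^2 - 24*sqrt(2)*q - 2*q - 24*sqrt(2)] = 3*sqrt(2)*q^2 - 4*q + 2*sqrt(2)*q - 24*sqrt(2) - 2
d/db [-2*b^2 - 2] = -4*b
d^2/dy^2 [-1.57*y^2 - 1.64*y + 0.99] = -3.14000000000000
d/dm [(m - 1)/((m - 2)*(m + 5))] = (-m^2 + 2*m - 7)/(m^4 + 6*m^3 - 11*m^2 - 60*m + 100)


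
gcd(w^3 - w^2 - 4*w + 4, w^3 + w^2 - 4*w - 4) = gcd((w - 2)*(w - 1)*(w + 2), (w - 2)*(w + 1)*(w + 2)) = w^2 - 4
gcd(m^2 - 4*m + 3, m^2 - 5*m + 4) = m - 1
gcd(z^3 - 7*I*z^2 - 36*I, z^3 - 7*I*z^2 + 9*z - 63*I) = z - 3*I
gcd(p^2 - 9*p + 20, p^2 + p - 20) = p - 4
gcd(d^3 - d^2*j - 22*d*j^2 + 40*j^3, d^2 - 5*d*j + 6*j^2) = d - 2*j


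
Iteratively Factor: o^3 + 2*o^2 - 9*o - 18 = (o + 2)*(o^2 - 9) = (o - 3)*(o + 2)*(o + 3)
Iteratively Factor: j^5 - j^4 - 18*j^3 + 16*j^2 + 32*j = (j - 4)*(j^4 + 3*j^3 - 6*j^2 - 8*j) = j*(j - 4)*(j^3 + 3*j^2 - 6*j - 8) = j*(j - 4)*(j + 1)*(j^2 + 2*j - 8) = j*(j - 4)*(j + 1)*(j + 4)*(j - 2)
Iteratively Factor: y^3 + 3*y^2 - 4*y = (y + 4)*(y^2 - y) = y*(y + 4)*(y - 1)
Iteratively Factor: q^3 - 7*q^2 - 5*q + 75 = (q - 5)*(q^2 - 2*q - 15) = (q - 5)^2*(q + 3)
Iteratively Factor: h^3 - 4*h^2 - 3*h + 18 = (h - 3)*(h^2 - h - 6) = (h - 3)^2*(h + 2)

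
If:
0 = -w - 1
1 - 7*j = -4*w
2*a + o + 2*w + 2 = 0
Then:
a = -o/2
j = -3/7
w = -1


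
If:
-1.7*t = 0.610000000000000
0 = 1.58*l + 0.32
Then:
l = -0.20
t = -0.36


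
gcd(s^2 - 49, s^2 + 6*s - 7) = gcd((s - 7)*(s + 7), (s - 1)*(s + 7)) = s + 7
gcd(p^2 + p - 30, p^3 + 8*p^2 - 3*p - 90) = p + 6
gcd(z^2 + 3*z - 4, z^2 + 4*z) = z + 4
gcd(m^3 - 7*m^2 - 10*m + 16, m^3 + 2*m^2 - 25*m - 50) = m + 2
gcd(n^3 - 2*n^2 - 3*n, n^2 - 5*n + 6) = n - 3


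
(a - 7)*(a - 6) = a^2 - 13*a + 42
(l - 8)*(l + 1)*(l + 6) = l^3 - l^2 - 50*l - 48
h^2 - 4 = (h - 2)*(h + 2)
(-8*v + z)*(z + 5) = -8*v*z - 40*v + z^2 + 5*z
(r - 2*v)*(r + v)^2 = r^3 - 3*r*v^2 - 2*v^3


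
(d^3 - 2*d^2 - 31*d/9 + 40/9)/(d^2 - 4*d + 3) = (d^2 - d - 40/9)/(d - 3)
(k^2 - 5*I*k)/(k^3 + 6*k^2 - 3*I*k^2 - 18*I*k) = (k - 5*I)/(k^2 + 3*k*(2 - I) - 18*I)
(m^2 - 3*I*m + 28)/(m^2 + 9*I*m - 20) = (m - 7*I)/(m + 5*I)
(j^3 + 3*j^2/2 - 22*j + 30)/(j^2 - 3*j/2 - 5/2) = (j^2 + 4*j - 12)/(j + 1)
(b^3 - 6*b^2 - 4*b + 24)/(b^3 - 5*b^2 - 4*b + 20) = (b - 6)/(b - 5)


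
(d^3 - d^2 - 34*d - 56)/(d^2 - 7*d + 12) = (d^3 - d^2 - 34*d - 56)/(d^2 - 7*d + 12)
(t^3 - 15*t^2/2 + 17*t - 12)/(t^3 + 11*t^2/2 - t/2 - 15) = (t^2 - 6*t + 8)/(t^2 + 7*t + 10)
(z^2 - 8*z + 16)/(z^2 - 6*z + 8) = (z - 4)/(z - 2)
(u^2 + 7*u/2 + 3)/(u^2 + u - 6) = (u^2 + 7*u/2 + 3)/(u^2 + u - 6)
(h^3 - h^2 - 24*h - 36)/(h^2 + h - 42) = (h^2 + 5*h + 6)/(h + 7)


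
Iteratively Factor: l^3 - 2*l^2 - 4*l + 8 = (l - 2)*(l^2 - 4) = (l - 2)^2*(l + 2)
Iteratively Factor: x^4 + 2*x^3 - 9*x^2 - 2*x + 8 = (x - 1)*(x^3 + 3*x^2 - 6*x - 8) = (x - 2)*(x - 1)*(x^2 + 5*x + 4) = (x - 2)*(x - 1)*(x + 1)*(x + 4)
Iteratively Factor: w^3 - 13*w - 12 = (w + 1)*(w^2 - w - 12) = (w - 4)*(w + 1)*(w + 3)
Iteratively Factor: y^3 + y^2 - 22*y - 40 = (y + 4)*(y^2 - 3*y - 10) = (y + 2)*(y + 4)*(y - 5)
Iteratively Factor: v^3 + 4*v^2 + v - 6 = (v + 3)*(v^2 + v - 2) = (v + 2)*(v + 3)*(v - 1)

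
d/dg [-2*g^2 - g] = -4*g - 1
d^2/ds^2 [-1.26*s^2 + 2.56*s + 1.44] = -2.52000000000000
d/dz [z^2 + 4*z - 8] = 2*z + 4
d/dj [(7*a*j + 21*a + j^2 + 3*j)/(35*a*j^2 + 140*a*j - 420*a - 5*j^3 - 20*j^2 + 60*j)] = ((7*a + 2*j + 3)*(7*a*j^2 + 28*a*j - 84*a - j^3 - 4*j^2 + 12*j) - (7*a*j + 21*a + j^2 + 3*j)*(14*a*j + 28*a - 3*j^2 - 8*j + 12))/(5*(7*a*j^2 + 28*a*j - 84*a - j^3 - 4*j^2 + 12*j)^2)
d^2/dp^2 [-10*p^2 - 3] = -20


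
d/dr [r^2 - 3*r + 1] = 2*r - 3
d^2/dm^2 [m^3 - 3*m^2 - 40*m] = 6*m - 6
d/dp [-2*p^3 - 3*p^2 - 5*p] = -6*p^2 - 6*p - 5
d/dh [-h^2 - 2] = -2*h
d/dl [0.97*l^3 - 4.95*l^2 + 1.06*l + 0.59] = 2.91*l^2 - 9.9*l + 1.06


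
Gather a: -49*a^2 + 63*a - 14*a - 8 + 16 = -49*a^2 + 49*a + 8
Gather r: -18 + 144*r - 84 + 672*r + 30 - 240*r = 576*r - 72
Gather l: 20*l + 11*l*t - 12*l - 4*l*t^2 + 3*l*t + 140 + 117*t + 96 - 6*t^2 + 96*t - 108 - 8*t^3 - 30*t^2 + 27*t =l*(-4*t^2 + 14*t + 8) - 8*t^3 - 36*t^2 + 240*t + 128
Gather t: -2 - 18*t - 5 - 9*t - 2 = -27*t - 9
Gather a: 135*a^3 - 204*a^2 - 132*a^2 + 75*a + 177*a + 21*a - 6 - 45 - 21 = 135*a^3 - 336*a^2 + 273*a - 72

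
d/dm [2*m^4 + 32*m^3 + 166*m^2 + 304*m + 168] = 8*m^3 + 96*m^2 + 332*m + 304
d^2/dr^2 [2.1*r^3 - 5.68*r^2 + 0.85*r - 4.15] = 12.6*r - 11.36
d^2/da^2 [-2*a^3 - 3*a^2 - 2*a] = -12*a - 6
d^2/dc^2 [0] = 0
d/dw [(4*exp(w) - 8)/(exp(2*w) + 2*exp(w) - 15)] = 4*(-2*(exp(w) - 2)*(exp(w) + 1) + exp(2*w) + 2*exp(w) - 15)*exp(w)/(exp(2*w) + 2*exp(w) - 15)^2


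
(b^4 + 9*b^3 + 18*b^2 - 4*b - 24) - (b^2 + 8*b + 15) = b^4 + 9*b^3 + 17*b^2 - 12*b - 39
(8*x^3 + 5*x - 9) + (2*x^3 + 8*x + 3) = 10*x^3 + 13*x - 6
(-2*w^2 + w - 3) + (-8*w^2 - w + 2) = -10*w^2 - 1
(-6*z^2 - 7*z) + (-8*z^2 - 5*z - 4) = -14*z^2 - 12*z - 4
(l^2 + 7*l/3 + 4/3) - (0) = l^2 + 7*l/3 + 4/3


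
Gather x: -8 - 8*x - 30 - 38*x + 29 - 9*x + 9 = -55*x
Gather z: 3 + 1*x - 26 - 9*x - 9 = -8*x - 32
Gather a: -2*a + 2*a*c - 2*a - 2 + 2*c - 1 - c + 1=a*(2*c - 4) + c - 2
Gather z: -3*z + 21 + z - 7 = 14 - 2*z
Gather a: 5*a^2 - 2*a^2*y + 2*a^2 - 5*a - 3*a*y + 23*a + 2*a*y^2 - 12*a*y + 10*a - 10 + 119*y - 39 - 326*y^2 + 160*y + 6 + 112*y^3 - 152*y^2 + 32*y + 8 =a^2*(7 - 2*y) + a*(2*y^2 - 15*y + 28) + 112*y^3 - 478*y^2 + 311*y - 35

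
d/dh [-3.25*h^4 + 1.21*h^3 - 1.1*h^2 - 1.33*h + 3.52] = -13.0*h^3 + 3.63*h^2 - 2.2*h - 1.33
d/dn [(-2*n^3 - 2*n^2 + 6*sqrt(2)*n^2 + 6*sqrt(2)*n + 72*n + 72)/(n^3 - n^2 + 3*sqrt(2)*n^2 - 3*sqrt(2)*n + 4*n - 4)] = 4*(-3*sqrt(2)*n^4 + n^4 - 40*n^3 - 45*sqrt(2)*n^2 - 50*n^2 - 120*sqrt(2)*n + 40*n - 144 + 48*sqrt(2))/(n^6 - 2*n^5 + 6*sqrt(2)*n^5 - 12*sqrt(2)*n^4 + 27*n^4 - 52*n^3 + 30*sqrt(2)*n^3 - 48*sqrt(2)*n^2 + 42*n^2 - 32*n + 24*sqrt(2)*n + 16)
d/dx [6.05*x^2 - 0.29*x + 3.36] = 12.1*x - 0.29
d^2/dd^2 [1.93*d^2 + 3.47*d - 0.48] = 3.86000000000000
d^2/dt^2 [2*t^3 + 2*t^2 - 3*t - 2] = 12*t + 4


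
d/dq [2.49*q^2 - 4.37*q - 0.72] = 4.98*q - 4.37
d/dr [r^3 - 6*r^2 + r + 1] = 3*r^2 - 12*r + 1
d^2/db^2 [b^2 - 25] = 2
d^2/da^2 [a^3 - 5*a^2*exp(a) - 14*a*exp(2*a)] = -5*a^2*exp(a) - 56*a*exp(2*a) - 20*a*exp(a) + 6*a - 56*exp(2*a) - 10*exp(a)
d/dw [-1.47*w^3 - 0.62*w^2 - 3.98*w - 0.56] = -4.41*w^2 - 1.24*w - 3.98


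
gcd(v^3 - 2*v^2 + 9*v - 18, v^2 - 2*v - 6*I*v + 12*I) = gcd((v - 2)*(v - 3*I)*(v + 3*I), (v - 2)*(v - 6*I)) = v - 2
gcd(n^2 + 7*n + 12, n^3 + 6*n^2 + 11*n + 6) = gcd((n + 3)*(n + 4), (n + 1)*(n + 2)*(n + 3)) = n + 3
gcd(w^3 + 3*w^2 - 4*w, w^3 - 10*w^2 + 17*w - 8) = w - 1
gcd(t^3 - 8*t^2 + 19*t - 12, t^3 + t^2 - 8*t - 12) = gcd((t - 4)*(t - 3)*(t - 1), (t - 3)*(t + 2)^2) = t - 3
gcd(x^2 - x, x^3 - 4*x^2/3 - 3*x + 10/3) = x - 1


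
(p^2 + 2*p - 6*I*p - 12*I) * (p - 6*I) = p^3 + 2*p^2 - 12*I*p^2 - 36*p - 24*I*p - 72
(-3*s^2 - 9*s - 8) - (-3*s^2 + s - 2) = -10*s - 6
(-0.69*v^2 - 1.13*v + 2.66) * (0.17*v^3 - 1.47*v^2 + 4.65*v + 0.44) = -0.1173*v^5 + 0.8222*v^4 - 1.0952*v^3 - 9.4683*v^2 + 11.8718*v + 1.1704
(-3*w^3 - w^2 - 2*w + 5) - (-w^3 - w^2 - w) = -2*w^3 - w + 5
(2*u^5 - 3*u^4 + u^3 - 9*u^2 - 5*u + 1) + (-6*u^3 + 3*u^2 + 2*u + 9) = 2*u^5 - 3*u^4 - 5*u^3 - 6*u^2 - 3*u + 10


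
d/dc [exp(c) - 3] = exp(c)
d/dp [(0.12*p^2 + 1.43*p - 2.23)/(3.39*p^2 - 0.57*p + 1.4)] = (-4.9161*p^2 + 15.4554*p + 0.7309)/(11.4921*p^4 - 3.8646*p^3 + 9.8169*p^2 - 1.596*p + 1.96)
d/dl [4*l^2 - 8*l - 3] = 8*l - 8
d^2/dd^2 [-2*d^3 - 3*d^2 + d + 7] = -12*d - 6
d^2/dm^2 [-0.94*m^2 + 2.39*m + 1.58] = -1.88000000000000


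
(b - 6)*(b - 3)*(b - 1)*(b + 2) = b^4 - 8*b^3 + 7*b^2 + 36*b - 36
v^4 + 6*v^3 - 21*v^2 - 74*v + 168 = (v - 3)*(v - 2)*(v + 4)*(v + 7)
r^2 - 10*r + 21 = (r - 7)*(r - 3)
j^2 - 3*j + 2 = (j - 2)*(j - 1)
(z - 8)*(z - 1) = z^2 - 9*z + 8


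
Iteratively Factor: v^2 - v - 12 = (v - 4)*(v + 3)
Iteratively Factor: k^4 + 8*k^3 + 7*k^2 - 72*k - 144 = (k + 4)*(k^3 + 4*k^2 - 9*k - 36) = (k - 3)*(k + 4)*(k^2 + 7*k + 12) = (k - 3)*(k + 3)*(k + 4)*(k + 4)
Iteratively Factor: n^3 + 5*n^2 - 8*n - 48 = (n - 3)*(n^2 + 8*n + 16) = (n - 3)*(n + 4)*(n + 4)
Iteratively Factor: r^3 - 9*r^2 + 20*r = (r - 4)*(r^2 - 5*r) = (r - 5)*(r - 4)*(r)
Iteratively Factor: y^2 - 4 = (y - 2)*(y + 2)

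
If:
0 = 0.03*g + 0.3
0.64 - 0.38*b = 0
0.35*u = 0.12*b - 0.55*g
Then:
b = 1.68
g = -10.00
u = 16.29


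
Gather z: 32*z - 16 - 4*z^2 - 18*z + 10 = -4*z^2 + 14*z - 6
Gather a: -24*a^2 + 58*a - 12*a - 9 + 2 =-24*a^2 + 46*a - 7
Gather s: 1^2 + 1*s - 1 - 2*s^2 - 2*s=-2*s^2 - s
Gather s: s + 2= s + 2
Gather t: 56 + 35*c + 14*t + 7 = 35*c + 14*t + 63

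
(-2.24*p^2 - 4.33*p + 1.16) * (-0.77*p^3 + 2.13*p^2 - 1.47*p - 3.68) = 1.7248*p^5 - 1.4371*p^4 - 6.8233*p^3 + 17.0791*p^2 + 14.2292*p - 4.2688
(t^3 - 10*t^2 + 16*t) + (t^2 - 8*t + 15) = t^3 - 9*t^2 + 8*t + 15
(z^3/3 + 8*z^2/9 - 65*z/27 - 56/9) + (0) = z^3/3 + 8*z^2/9 - 65*z/27 - 56/9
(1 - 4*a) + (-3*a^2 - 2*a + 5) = -3*a^2 - 6*a + 6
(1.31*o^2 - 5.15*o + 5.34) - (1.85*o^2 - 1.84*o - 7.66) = -0.54*o^2 - 3.31*o + 13.0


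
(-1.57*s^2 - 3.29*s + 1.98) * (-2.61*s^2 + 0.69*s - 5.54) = 4.0977*s^4 + 7.5036*s^3 + 1.2599*s^2 + 19.5928*s - 10.9692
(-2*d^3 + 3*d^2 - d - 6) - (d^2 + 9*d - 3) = -2*d^3 + 2*d^2 - 10*d - 3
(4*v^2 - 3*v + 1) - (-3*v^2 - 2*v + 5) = 7*v^2 - v - 4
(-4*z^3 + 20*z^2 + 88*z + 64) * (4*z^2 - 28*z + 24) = -16*z^5 + 192*z^4 - 304*z^3 - 1728*z^2 + 320*z + 1536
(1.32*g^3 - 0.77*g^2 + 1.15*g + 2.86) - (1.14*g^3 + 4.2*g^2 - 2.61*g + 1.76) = 0.18*g^3 - 4.97*g^2 + 3.76*g + 1.1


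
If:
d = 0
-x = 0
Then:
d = 0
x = 0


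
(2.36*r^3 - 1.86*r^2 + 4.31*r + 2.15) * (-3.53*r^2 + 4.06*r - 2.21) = -8.3308*r^5 + 16.1474*r^4 - 27.9815*r^3 + 14.0197*r^2 - 0.796099999999999*r - 4.7515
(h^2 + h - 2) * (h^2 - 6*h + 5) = h^4 - 5*h^3 - 3*h^2 + 17*h - 10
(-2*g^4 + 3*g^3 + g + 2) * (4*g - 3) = -8*g^5 + 18*g^4 - 9*g^3 + 4*g^2 + 5*g - 6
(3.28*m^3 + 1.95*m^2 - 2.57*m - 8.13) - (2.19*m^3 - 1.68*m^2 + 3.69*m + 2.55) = 1.09*m^3 + 3.63*m^2 - 6.26*m - 10.68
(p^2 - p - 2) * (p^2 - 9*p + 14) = p^4 - 10*p^3 + 21*p^2 + 4*p - 28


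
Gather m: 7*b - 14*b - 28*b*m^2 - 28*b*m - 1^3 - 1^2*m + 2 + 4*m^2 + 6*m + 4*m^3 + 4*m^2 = -7*b + 4*m^3 + m^2*(8 - 28*b) + m*(5 - 28*b) + 1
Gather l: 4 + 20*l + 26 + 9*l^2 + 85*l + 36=9*l^2 + 105*l + 66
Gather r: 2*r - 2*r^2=-2*r^2 + 2*r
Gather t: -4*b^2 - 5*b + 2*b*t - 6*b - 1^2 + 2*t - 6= -4*b^2 - 11*b + t*(2*b + 2) - 7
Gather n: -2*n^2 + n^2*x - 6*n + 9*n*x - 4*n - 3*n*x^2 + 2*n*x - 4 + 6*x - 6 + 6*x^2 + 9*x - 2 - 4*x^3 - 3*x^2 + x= n^2*(x - 2) + n*(-3*x^2 + 11*x - 10) - 4*x^3 + 3*x^2 + 16*x - 12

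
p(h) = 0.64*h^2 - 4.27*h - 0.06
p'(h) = 1.28*h - 4.27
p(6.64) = -0.20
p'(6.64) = 4.23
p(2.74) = -6.95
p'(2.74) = -0.76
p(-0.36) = 1.56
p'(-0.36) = -4.73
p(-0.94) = 4.52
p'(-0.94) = -5.47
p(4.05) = -6.86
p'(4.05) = 0.91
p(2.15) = -6.28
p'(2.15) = -1.52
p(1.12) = -4.04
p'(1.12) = -2.84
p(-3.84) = 25.77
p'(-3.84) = -9.19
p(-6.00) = 48.60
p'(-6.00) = -11.95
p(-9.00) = 90.21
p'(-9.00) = -15.79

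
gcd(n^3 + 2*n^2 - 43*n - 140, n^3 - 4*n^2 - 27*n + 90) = n + 5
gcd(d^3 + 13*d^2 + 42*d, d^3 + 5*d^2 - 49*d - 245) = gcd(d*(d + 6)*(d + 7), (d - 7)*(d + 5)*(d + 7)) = d + 7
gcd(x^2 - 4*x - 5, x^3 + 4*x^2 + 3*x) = x + 1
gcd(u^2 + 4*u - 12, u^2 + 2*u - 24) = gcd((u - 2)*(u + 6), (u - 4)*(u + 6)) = u + 6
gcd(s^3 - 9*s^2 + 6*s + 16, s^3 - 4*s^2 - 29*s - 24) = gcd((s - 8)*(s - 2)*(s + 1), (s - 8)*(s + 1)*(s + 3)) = s^2 - 7*s - 8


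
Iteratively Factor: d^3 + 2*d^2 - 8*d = (d + 4)*(d^2 - 2*d) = (d - 2)*(d + 4)*(d)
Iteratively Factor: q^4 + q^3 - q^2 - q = (q - 1)*(q^3 + 2*q^2 + q) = (q - 1)*(q + 1)*(q^2 + q) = q*(q - 1)*(q + 1)*(q + 1)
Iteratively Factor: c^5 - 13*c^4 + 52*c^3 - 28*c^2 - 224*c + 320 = (c - 4)*(c^4 - 9*c^3 + 16*c^2 + 36*c - 80) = (c - 4)^2*(c^3 - 5*c^2 - 4*c + 20) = (c - 5)*(c - 4)^2*(c^2 - 4) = (c - 5)*(c - 4)^2*(c + 2)*(c - 2)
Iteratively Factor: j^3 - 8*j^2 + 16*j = (j - 4)*(j^2 - 4*j) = j*(j - 4)*(j - 4)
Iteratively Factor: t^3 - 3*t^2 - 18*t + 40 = (t - 5)*(t^2 + 2*t - 8) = (t - 5)*(t - 2)*(t + 4)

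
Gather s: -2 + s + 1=s - 1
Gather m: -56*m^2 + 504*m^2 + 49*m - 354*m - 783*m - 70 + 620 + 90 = 448*m^2 - 1088*m + 640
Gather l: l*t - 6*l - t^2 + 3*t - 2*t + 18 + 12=l*(t - 6) - t^2 + t + 30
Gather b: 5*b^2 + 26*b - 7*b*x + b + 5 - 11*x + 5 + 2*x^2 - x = 5*b^2 + b*(27 - 7*x) + 2*x^2 - 12*x + 10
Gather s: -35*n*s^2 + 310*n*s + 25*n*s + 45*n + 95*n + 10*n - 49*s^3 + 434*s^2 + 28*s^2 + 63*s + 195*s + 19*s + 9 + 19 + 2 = 150*n - 49*s^3 + s^2*(462 - 35*n) + s*(335*n + 277) + 30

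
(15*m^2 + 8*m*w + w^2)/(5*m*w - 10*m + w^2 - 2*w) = (3*m + w)/(w - 2)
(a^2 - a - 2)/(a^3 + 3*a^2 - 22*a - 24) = (a - 2)/(a^2 + 2*a - 24)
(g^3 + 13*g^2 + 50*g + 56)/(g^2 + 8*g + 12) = (g^2 + 11*g + 28)/(g + 6)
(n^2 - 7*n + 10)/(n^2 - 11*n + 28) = (n^2 - 7*n + 10)/(n^2 - 11*n + 28)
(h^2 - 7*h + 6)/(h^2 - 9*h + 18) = (h - 1)/(h - 3)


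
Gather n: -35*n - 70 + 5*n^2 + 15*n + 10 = 5*n^2 - 20*n - 60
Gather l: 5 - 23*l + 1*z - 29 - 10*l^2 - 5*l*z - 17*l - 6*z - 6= -10*l^2 + l*(-5*z - 40) - 5*z - 30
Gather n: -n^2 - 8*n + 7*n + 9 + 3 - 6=-n^2 - n + 6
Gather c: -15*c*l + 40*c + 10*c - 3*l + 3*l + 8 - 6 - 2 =c*(50 - 15*l)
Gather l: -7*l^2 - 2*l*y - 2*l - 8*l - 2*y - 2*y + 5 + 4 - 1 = -7*l^2 + l*(-2*y - 10) - 4*y + 8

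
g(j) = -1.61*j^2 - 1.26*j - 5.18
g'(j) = -3.22*j - 1.26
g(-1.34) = -6.38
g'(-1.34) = 3.05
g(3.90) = -34.58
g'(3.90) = -13.82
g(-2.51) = -12.16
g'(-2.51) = 6.82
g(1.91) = -13.46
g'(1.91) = -7.41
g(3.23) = -26.05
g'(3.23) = -11.66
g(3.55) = -29.94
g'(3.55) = -12.69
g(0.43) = -6.02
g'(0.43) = -2.64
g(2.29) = -16.51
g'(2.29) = -8.63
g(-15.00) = -348.53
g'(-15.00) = 47.04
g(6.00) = -70.70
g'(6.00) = -20.58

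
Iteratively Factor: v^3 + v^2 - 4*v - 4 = (v + 2)*(v^2 - v - 2) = (v - 2)*(v + 2)*(v + 1)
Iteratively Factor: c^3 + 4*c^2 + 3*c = (c + 3)*(c^2 + c) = c*(c + 3)*(c + 1)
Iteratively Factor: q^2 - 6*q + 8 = (q - 4)*(q - 2)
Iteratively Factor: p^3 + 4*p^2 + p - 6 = (p + 3)*(p^2 + p - 2) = (p + 2)*(p + 3)*(p - 1)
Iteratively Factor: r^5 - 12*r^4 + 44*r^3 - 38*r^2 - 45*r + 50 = (r - 2)*(r^4 - 10*r^3 + 24*r^2 + 10*r - 25) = (r - 2)*(r - 1)*(r^3 - 9*r^2 + 15*r + 25) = (r - 2)*(r - 1)*(r + 1)*(r^2 - 10*r + 25) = (r - 5)*(r - 2)*(r - 1)*(r + 1)*(r - 5)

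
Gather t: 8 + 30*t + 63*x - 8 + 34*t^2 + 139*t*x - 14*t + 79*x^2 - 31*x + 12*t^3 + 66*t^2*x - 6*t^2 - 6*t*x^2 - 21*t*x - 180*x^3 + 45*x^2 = 12*t^3 + t^2*(66*x + 28) + t*(-6*x^2 + 118*x + 16) - 180*x^3 + 124*x^2 + 32*x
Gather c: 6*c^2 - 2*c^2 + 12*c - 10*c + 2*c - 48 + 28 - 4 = 4*c^2 + 4*c - 24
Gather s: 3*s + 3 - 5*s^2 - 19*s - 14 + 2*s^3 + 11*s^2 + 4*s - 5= 2*s^3 + 6*s^2 - 12*s - 16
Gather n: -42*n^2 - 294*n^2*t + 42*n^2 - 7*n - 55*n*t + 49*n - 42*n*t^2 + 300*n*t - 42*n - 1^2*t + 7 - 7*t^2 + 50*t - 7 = -294*n^2*t + n*(-42*t^2 + 245*t) - 7*t^2 + 49*t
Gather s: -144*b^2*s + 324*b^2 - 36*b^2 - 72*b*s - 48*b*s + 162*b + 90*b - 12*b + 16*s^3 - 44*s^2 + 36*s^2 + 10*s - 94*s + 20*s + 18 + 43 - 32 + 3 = 288*b^2 + 240*b + 16*s^3 - 8*s^2 + s*(-144*b^2 - 120*b - 64) + 32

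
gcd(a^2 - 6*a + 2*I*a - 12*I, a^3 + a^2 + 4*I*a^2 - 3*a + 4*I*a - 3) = 1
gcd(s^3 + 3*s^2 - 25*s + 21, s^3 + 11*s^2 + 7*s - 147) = s^2 + 4*s - 21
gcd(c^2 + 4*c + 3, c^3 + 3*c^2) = c + 3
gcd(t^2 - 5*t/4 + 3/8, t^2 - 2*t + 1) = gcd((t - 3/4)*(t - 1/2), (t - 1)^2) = 1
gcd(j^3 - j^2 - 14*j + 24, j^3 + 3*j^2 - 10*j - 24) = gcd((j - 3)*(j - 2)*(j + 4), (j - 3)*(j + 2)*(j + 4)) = j^2 + j - 12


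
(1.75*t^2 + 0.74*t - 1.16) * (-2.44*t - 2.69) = -4.27*t^3 - 6.5131*t^2 + 0.8398*t + 3.1204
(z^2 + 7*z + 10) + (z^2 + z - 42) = 2*z^2 + 8*z - 32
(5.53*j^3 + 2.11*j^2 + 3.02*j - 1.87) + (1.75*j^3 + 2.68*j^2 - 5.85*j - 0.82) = 7.28*j^3 + 4.79*j^2 - 2.83*j - 2.69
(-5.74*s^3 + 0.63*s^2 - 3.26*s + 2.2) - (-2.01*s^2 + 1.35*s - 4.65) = -5.74*s^3 + 2.64*s^2 - 4.61*s + 6.85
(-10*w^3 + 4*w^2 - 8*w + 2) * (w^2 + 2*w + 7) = -10*w^5 - 16*w^4 - 70*w^3 + 14*w^2 - 52*w + 14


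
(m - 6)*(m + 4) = m^2 - 2*m - 24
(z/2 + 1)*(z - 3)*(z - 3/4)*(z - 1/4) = z^4/2 - z^3 - 77*z^2/32 + 93*z/32 - 9/16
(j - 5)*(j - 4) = j^2 - 9*j + 20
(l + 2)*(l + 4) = l^2 + 6*l + 8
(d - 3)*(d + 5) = d^2 + 2*d - 15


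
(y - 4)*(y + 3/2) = y^2 - 5*y/2 - 6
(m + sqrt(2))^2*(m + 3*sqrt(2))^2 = m^4 + 8*sqrt(2)*m^3 + 44*m^2 + 48*sqrt(2)*m + 36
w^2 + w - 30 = (w - 5)*(w + 6)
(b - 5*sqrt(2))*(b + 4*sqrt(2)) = b^2 - sqrt(2)*b - 40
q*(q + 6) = q^2 + 6*q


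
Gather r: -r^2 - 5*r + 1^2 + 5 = -r^2 - 5*r + 6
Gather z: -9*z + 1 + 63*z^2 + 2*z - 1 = 63*z^2 - 7*z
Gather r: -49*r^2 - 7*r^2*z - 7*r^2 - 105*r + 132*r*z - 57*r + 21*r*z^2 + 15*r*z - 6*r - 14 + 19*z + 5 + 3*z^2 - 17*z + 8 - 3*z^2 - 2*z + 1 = r^2*(-7*z - 56) + r*(21*z^2 + 147*z - 168)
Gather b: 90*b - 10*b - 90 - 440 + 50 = 80*b - 480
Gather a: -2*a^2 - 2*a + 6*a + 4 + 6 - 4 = -2*a^2 + 4*a + 6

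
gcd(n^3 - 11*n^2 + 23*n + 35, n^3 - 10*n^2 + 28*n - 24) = 1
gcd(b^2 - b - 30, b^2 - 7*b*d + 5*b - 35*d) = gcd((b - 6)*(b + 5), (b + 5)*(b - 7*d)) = b + 5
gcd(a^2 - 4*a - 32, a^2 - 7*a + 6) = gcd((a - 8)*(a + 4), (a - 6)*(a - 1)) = 1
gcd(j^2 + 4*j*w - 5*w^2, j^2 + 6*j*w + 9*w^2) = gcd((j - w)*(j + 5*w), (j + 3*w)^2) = 1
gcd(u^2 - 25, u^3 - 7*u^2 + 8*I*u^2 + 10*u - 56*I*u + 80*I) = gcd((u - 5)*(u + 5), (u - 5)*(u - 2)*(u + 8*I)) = u - 5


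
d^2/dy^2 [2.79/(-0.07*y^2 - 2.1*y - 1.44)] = (0.027342*y^2 + 0.82026*y - 2.79*(0.14*y + 2.1)*(0.28*y + 4.2) + 0.562464)/(0.07*y^2 + 2.1*y + 1.44)^3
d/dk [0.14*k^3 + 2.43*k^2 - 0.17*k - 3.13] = 0.42*k^2 + 4.86*k - 0.17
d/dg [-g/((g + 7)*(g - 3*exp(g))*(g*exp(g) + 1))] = (g*(g + 1)*(g + 7)*(g - 3*exp(g))*exp(g) - g*(g + 7)*(g*exp(g) + 1)*(3*exp(g) - 1) + g*(g - 3*exp(g))*(g*exp(g) + 1) - (g + 7)*(g - 3*exp(g))*(g*exp(g) + 1))/((g + 7)^2*(g - 3*exp(g))^2*(g*exp(g) + 1)^2)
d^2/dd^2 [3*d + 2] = 0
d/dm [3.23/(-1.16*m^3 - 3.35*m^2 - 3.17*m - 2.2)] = (11.2404*m^2 + 21.641*m + 10.2391)/(1.16*m^3 + 3.35*m^2 + 3.17*m + 2.2)^2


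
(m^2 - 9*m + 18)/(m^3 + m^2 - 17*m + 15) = (m - 6)/(m^2 + 4*m - 5)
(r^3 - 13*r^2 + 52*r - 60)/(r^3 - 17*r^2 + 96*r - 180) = (r - 2)/(r - 6)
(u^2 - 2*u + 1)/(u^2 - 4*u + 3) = (u - 1)/(u - 3)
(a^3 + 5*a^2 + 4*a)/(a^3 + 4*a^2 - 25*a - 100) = a*(a + 1)/(a^2 - 25)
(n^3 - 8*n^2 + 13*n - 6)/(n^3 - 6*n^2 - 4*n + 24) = (n^2 - 2*n + 1)/(n^2 - 4)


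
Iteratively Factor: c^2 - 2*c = (c - 2)*(c)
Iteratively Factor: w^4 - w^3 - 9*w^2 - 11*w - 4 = (w + 1)*(w^3 - 2*w^2 - 7*w - 4) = (w - 4)*(w + 1)*(w^2 + 2*w + 1) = (w - 4)*(w + 1)^2*(w + 1)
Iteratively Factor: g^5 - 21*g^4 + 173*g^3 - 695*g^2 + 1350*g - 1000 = (g - 5)*(g^4 - 16*g^3 + 93*g^2 - 230*g + 200) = (g - 5)^2*(g^3 - 11*g^2 + 38*g - 40) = (g - 5)^2*(g - 2)*(g^2 - 9*g + 20) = (g - 5)^2*(g - 4)*(g - 2)*(g - 5)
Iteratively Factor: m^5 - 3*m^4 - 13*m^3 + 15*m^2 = (m + 3)*(m^4 - 6*m^3 + 5*m^2) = (m - 1)*(m + 3)*(m^3 - 5*m^2) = (m - 5)*(m - 1)*(m + 3)*(m^2) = m*(m - 5)*(m - 1)*(m + 3)*(m)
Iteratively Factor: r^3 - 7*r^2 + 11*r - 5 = (r - 5)*(r^2 - 2*r + 1) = (r - 5)*(r - 1)*(r - 1)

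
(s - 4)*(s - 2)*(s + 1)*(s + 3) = s^4 - 2*s^3 - 13*s^2 + 14*s + 24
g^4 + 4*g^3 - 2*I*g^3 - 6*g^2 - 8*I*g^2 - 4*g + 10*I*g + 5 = (g - 1)*(g + 5)*(g - I)^2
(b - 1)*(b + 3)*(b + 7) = b^3 + 9*b^2 + 11*b - 21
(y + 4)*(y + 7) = y^2 + 11*y + 28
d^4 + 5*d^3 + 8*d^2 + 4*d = d*(d + 1)*(d + 2)^2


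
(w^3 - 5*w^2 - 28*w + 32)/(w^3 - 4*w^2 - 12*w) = (-w^3 + 5*w^2 + 28*w - 32)/(w*(-w^2 + 4*w + 12))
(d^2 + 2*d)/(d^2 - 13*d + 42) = d*(d + 2)/(d^2 - 13*d + 42)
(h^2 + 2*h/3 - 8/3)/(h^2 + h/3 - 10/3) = (3*h - 4)/(3*h - 5)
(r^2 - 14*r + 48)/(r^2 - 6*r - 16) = (r - 6)/(r + 2)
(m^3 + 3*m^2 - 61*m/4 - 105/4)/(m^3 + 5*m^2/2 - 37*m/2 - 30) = (m - 7/2)/(m - 4)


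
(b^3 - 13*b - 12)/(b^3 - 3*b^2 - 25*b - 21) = (b - 4)/(b - 7)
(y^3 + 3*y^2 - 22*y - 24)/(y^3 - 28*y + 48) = (y + 1)/(y - 2)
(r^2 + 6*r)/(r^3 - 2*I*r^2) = (r + 6)/(r*(r - 2*I))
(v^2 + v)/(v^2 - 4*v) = (v + 1)/(v - 4)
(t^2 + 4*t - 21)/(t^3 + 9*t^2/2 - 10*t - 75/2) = 2*(t + 7)/(2*t^2 + 15*t + 25)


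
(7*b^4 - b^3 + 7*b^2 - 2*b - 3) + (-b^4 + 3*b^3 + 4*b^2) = 6*b^4 + 2*b^3 + 11*b^2 - 2*b - 3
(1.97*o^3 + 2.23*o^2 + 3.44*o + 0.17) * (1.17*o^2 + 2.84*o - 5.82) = 2.3049*o^5 + 8.2039*o^4 - 1.1074*o^3 - 3.0101*o^2 - 19.538*o - 0.9894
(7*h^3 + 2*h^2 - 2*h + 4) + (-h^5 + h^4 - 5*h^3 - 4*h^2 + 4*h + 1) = -h^5 + h^4 + 2*h^3 - 2*h^2 + 2*h + 5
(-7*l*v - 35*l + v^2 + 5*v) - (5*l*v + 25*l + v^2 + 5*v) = -12*l*v - 60*l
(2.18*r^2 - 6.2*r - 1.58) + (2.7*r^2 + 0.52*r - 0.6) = 4.88*r^2 - 5.68*r - 2.18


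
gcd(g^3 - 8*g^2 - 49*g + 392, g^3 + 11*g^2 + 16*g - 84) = g + 7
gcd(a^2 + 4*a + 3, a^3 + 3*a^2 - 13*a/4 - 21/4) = a + 1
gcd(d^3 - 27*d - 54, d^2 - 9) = d + 3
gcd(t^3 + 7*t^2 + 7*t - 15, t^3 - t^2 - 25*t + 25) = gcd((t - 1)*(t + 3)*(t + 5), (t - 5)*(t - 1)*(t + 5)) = t^2 + 4*t - 5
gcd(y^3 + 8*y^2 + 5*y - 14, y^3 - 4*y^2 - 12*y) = y + 2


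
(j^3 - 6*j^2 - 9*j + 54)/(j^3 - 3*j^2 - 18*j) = (j - 3)/j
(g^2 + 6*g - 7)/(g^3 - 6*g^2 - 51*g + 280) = (g - 1)/(g^2 - 13*g + 40)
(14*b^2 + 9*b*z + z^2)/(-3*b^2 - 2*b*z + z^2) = (14*b^2 + 9*b*z + z^2)/(-3*b^2 - 2*b*z + z^2)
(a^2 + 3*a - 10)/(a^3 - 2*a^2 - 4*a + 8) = (a + 5)/(a^2 - 4)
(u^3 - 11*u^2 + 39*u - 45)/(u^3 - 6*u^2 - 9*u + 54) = (u^2 - 8*u + 15)/(u^2 - 3*u - 18)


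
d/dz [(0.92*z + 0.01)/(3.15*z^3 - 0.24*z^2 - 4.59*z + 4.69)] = (-5.796*z^3 + 0.1263*z^2 + 0.00480000000000036*z + 4.3607)/(9.9225*z^6 - 1.512*z^5 - 28.8594*z^4 + 31.7502*z^3 + 18.8169*z^2 - 43.0542*z + 21.9961)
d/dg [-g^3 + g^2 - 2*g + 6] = -3*g^2 + 2*g - 2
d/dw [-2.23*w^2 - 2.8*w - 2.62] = -4.46*w - 2.8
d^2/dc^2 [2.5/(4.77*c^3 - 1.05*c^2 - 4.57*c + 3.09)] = ((5.25 - 71.55*c)*(4.77*c^3 - 1.05*c^2 - 4.57*c + 3.09) + 2.5*(-28.62*c^2 + 4.2*c + 9.14)*(-14.31*c^2 + 2.1*c + 4.57))/(4.77*c^3 - 1.05*c^2 - 4.57*c + 3.09)^3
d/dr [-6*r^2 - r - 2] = -12*r - 1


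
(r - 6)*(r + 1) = r^2 - 5*r - 6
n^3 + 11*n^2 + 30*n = n*(n + 5)*(n + 6)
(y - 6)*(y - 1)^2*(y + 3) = y^4 - 5*y^3 - 11*y^2 + 33*y - 18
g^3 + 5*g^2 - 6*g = g*(g - 1)*(g + 6)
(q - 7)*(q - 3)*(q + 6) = q^3 - 4*q^2 - 39*q + 126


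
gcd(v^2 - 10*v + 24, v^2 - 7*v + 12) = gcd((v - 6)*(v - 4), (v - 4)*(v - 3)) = v - 4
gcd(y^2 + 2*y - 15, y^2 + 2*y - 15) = y^2 + 2*y - 15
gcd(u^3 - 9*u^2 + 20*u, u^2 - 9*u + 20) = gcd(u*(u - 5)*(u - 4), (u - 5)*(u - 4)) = u^2 - 9*u + 20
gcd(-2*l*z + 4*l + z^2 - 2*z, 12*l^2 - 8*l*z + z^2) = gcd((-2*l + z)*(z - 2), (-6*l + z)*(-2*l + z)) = -2*l + z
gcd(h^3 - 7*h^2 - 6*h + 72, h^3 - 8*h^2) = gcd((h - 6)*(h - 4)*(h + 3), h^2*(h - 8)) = 1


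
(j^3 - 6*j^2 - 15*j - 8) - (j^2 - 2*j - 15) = j^3 - 7*j^2 - 13*j + 7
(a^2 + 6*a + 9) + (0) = a^2 + 6*a + 9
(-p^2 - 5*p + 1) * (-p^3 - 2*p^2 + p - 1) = p^5 + 7*p^4 + 8*p^3 - 6*p^2 + 6*p - 1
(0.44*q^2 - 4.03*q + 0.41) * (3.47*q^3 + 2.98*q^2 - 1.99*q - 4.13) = 1.5268*q^5 - 12.6729*q^4 - 11.4623*q^3 + 7.4243*q^2 + 15.828*q - 1.6933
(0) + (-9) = -9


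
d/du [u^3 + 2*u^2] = u*(3*u + 4)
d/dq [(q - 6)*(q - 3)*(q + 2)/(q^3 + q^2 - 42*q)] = 2*(4*q^2 + 6*q + 21)/(q^2*(q^2 + 14*q + 49))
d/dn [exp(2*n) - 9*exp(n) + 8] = (2*exp(n) - 9)*exp(n)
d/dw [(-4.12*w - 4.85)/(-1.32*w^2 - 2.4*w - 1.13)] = (5.4384*w^2 + 9.888*w - (2.64*w + 2.4)*(4.12*w + 4.85) + 4.6556)/(1.32*w^2 + 2.4*w + 1.13)^2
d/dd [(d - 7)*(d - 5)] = 2*d - 12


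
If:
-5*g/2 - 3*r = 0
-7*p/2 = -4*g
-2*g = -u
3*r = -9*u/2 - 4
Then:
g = -8/13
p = -64/91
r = 20/39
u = -16/13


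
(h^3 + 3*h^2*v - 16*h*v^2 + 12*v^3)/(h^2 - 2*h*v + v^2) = (-h^2 - 4*h*v + 12*v^2)/(-h + v)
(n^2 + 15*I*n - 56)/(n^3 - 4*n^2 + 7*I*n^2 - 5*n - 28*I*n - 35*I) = (n + 8*I)/(n^2 - 4*n - 5)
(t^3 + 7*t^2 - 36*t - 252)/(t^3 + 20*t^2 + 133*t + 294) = (t - 6)/(t + 7)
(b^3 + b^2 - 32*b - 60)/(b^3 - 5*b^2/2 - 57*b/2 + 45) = 2*(b + 2)/(2*b - 3)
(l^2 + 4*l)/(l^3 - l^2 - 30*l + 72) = l*(l + 4)/(l^3 - l^2 - 30*l + 72)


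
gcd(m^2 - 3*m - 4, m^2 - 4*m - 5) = m + 1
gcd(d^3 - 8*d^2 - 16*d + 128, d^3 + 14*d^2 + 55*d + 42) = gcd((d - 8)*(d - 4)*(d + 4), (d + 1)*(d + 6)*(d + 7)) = 1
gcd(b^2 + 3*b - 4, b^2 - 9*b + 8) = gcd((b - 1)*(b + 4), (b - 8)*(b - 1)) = b - 1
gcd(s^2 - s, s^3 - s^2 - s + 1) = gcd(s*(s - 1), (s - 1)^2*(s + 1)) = s - 1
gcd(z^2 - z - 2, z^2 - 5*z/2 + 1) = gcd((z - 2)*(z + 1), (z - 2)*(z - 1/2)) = z - 2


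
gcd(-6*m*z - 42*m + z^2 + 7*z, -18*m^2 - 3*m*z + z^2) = -6*m + z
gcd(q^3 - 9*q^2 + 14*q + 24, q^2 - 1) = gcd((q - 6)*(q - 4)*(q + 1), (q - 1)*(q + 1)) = q + 1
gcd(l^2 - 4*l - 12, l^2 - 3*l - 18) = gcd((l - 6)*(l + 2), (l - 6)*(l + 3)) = l - 6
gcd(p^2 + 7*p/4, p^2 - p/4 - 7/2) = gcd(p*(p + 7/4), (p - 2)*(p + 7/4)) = p + 7/4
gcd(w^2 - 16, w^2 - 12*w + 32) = w - 4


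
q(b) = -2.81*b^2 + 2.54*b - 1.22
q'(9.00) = -48.04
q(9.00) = -205.97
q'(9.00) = -48.04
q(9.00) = -205.97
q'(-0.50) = 5.35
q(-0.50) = -3.19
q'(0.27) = 1.02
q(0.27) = -0.74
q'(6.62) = -34.66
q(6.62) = -107.55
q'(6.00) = -31.18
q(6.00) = -87.14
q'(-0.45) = 5.07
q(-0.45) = -2.93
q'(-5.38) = 32.78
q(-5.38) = -96.22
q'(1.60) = -6.45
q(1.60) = -4.35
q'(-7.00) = 41.88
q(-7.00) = -156.69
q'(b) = 2.54 - 5.62*b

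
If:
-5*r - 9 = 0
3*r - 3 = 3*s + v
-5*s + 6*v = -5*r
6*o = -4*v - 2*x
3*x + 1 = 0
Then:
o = 113/207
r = -9/5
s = -297/115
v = -15/23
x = -1/3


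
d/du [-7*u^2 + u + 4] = 1 - 14*u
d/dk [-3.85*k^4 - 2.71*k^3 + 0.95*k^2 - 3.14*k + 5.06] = -15.4*k^3 - 8.13*k^2 + 1.9*k - 3.14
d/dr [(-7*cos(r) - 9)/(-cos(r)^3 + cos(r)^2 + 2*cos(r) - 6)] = (14*cos(r)^3 + 20*cos(r)^2 - 18*cos(r) - 60)*sin(r)/(cos(r)^3 - cos(r)^2 - 2*cos(r) + 6)^2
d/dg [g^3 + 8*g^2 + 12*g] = 3*g^2 + 16*g + 12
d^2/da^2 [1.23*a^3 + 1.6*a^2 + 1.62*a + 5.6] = 7.38*a + 3.2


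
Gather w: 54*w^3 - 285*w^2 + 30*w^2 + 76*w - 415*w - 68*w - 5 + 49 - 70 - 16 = 54*w^3 - 255*w^2 - 407*w - 42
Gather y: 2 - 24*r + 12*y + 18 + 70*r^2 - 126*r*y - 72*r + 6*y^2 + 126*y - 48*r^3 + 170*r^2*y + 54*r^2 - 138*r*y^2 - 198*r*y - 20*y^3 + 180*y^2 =-48*r^3 + 124*r^2 - 96*r - 20*y^3 + y^2*(186 - 138*r) + y*(170*r^2 - 324*r + 138) + 20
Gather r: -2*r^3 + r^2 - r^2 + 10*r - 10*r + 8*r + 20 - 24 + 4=-2*r^3 + 8*r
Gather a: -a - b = -a - b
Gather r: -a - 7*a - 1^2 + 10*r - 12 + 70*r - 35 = -8*a + 80*r - 48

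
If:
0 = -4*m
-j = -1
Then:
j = 1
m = 0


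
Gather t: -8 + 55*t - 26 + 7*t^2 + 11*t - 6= 7*t^2 + 66*t - 40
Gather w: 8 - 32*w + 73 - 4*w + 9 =90 - 36*w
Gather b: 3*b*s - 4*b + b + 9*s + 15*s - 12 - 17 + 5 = b*(3*s - 3) + 24*s - 24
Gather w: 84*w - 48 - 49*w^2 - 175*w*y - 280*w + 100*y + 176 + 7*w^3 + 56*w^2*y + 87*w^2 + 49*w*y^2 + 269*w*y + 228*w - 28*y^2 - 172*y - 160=7*w^3 + w^2*(56*y + 38) + w*(49*y^2 + 94*y + 32) - 28*y^2 - 72*y - 32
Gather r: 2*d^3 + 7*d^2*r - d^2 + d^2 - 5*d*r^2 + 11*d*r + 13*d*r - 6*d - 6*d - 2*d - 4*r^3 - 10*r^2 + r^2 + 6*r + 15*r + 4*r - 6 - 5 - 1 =2*d^3 - 14*d - 4*r^3 + r^2*(-5*d - 9) + r*(7*d^2 + 24*d + 25) - 12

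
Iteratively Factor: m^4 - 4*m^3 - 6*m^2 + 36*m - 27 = (m - 1)*(m^3 - 3*m^2 - 9*m + 27) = (m - 1)*(m + 3)*(m^2 - 6*m + 9) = (m - 3)*(m - 1)*(m + 3)*(m - 3)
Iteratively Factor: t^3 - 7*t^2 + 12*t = (t)*(t^2 - 7*t + 12) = t*(t - 3)*(t - 4)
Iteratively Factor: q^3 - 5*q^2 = (q)*(q^2 - 5*q) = q^2*(q - 5)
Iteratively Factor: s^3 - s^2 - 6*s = (s - 3)*(s^2 + 2*s) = (s - 3)*(s + 2)*(s)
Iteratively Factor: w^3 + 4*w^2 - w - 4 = (w - 1)*(w^2 + 5*w + 4) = (w - 1)*(w + 4)*(w + 1)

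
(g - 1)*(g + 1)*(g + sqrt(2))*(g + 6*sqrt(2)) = g^4 + 7*sqrt(2)*g^3 + 11*g^2 - 7*sqrt(2)*g - 12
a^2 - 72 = (a - 6*sqrt(2))*(a + 6*sqrt(2))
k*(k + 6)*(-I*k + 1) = -I*k^3 + k^2 - 6*I*k^2 + 6*k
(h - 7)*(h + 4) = h^2 - 3*h - 28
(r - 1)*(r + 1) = r^2 - 1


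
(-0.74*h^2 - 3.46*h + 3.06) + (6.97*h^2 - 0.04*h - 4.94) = 6.23*h^2 - 3.5*h - 1.88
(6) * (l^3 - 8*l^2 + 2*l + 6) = 6*l^3 - 48*l^2 + 12*l + 36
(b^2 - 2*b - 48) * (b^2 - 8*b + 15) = b^4 - 10*b^3 - 17*b^2 + 354*b - 720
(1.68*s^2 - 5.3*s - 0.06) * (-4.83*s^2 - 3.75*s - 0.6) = -8.1144*s^4 + 19.299*s^3 + 19.1568*s^2 + 3.405*s + 0.036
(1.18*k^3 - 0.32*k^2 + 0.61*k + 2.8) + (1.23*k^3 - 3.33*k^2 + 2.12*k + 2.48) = 2.41*k^3 - 3.65*k^2 + 2.73*k + 5.28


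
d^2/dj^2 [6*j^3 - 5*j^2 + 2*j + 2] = 36*j - 10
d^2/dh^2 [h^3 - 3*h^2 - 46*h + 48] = 6*h - 6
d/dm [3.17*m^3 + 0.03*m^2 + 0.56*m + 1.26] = 9.51*m^2 + 0.06*m + 0.56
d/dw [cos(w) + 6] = -sin(w)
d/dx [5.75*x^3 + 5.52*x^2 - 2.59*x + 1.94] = 17.25*x^2 + 11.04*x - 2.59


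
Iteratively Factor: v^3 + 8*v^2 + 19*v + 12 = (v + 3)*(v^2 + 5*v + 4) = (v + 3)*(v + 4)*(v + 1)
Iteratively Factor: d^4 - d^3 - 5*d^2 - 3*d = (d + 1)*(d^3 - 2*d^2 - 3*d) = (d + 1)^2*(d^2 - 3*d) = d*(d + 1)^2*(d - 3)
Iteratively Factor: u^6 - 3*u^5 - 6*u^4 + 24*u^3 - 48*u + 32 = (u - 2)*(u^5 - u^4 - 8*u^3 + 8*u^2 + 16*u - 16) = (u - 2)*(u + 2)*(u^4 - 3*u^3 - 2*u^2 + 12*u - 8) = (u - 2)*(u + 2)^2*(u^3 - 5*u^2 + 8*u - 4) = (u - 2)^2*(u + 2)^2*(u^2 - 3*u + 2) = (u - 2)^2*(u - 1)*(u + 2)^2*(u - 2)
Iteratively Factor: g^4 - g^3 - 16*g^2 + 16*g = (g + 4)*(g^3 - 5*g^2 + 4*g) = g*(g + 4)*(g^2 - 5*g + 4) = g*(g - 1)*(g + 4)*(g - 4)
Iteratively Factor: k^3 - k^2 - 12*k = (k - 4)*(k^2 + 3*k) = (k - 4)*(k + 3)*(k)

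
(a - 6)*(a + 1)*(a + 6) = a^3 + a^2 - 36*a - 36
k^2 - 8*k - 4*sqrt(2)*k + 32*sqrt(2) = (k - 8)*(k - 4*sqrt(2))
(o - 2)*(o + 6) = o^2 + 4*o - 12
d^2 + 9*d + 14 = (d + 2)*(d + 7)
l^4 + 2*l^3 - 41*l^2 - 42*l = l*(l - 6)*(l + 1)*(l + 7)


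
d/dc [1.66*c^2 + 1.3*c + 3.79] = 3.32*c + 1.3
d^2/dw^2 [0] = 0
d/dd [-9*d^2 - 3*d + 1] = -18*d - 3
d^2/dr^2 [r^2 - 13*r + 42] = 2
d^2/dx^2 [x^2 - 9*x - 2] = 2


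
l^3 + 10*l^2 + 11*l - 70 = (l - 2)*(l + 5)*(l + 7)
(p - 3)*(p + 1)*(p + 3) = p^3 + p^2 - 9*p - 9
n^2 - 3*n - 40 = (n - 8)*(n + 5)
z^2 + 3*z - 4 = (z - 1)*(z + 4)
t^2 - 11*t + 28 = (t - 7)*(t - 4)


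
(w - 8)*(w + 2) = w^2 - 6*w - 16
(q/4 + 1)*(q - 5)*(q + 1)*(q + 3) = q^4/4 + 3*q^3/4 - 21*q^2/4 - 83*q/4 - 15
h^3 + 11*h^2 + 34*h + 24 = (h + 1)*(h + 4)*(h + 6)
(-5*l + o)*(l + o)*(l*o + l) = -5*l^3*o - 5*l^3 - 4*l^2*o^2 - 4*l^2*o + l*o^3 + l*o^2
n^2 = n^2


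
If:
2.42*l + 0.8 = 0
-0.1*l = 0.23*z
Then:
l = -0.33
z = 0.14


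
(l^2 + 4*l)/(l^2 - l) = (l + 4)/(l - 1)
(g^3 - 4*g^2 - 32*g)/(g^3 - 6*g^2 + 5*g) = (g^2 - 4*g - 32)/(g^2 - 6*g + 5)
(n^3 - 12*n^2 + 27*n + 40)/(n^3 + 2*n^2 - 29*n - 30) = (n - 8)/(n + 6)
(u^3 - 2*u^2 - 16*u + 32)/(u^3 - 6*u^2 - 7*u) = (-u^3 + 2*u^2 + 16*u - 32)/(u*(-u^2 + 6*u + 7))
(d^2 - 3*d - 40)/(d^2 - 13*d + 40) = (d + 5)/(d - 5)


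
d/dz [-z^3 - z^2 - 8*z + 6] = -3*z^2 - 2*z - 8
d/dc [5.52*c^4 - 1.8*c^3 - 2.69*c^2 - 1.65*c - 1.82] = 22.08*c^3 - 5.4*c^2 - 5.38*c - 1.65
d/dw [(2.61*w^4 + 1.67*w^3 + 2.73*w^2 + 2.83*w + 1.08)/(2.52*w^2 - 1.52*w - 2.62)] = (13.1544*w^5 - 7.6932*w^4 - 32.4296*w^3 - 24.4074*w^2 - 19.7484*w - 5.773)/(6.3504*w^4 - 7.6608*w^3 - 10.8944*w^2 + 7.9648*w + 6.8644)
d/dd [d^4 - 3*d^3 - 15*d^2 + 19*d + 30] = 4*d^3 - 9*d^2 - 30*d + 19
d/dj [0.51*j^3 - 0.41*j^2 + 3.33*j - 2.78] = 1.53*j^2 - 0.82*j + 3.33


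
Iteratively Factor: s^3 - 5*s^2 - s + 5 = (s - 5)*(s^2 - 1) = (s - 5)*(s - 1)*(s + 1)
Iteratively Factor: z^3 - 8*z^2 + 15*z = (z)*(z^2 - 8*z + 15) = z*(z - 5)*(z - 3)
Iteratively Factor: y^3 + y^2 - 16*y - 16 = (y - 4)*(y^2 + 5*y + 4) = (y - 4)*(y + 1)*(y + 4)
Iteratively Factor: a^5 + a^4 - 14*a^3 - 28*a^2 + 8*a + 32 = (a - 4)*(a^4 + 5*a^3 + 6*a^2 - 4*a - 8) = (a - 4)*(a + 2)*(a^3 + 3*a^2 - 4) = (a - 4)*(a + 2)^2*(a^2 + a - 2) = (a - 4)*(a + 2)^3*(a - 1)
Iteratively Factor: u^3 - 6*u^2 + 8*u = (u - 4)*(u^2 - 2*u) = (u - 4)*(u - 2)*(u)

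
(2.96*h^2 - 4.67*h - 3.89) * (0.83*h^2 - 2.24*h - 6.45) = 2.4568*h^4 - 10.5065*h^3 - 11.8599*h^2 + 38.8351*h + 25.0905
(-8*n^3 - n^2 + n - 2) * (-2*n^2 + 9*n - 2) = 16*n^5 - 70*n^4 + 5*n^3 + 15*n^2 - 20*n + 4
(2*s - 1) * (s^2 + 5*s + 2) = 2*s^3 + 9*s^2 - s - 2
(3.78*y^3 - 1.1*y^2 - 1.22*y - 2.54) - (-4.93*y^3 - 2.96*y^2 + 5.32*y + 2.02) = 8.71*y^3 + 1.86*y^2 - 6.54*y - 4.56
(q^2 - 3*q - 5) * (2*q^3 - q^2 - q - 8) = 2*q^5 - 7*q^4 - 8*q^3 + 29*q + 40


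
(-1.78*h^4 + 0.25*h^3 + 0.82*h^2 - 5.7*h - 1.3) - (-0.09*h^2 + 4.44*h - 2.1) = -1.78*h^4 + 0.25*h^3 + 0.91*h^2 - 10.14*h + 0.8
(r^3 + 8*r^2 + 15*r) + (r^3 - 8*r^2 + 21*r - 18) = 2*r^3 + 36*r - 18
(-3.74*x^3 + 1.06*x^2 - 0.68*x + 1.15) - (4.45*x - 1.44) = -3.74*x^3 + 1.06*x^2 - 5.13*x + 2.59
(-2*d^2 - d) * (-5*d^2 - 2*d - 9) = 10*d^4 + 9*d^3 + 20*d^2 + 9*d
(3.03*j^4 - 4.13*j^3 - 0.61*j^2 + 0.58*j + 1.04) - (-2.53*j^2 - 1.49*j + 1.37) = 3.03*j^4 - 4.13*j^3 + 1.92*j^2 + 2.07*j - 0.33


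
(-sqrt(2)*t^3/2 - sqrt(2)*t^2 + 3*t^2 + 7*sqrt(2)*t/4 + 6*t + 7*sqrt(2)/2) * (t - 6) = -sqrt(2)*t^4/2 + 2*sqrt(2)*t^3 + 3*t^3 - 12*t^2 + 31*sqrt(2)*t^2/4 - 36*t - 7*sqrt(2)*t - 21*sqrt(2)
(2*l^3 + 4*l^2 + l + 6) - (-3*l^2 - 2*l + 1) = 2*l^3 + 7*l^2 + 3*l + 5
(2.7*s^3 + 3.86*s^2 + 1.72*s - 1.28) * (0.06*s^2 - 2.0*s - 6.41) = 0.162*s^5 - 5.1684*s^4 - 24.9238*s^3 - 28.2594*s^2 - 8.4652*s + 8.2048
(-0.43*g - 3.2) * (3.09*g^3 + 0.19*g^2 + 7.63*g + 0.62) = -1.3287*g^4 - 9.9697*g^3 - 3.8889*g^2 - 24.6826*g - 1.984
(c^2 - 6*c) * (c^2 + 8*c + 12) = c^4 + 2*c^3 - 36*c^2 - 72*c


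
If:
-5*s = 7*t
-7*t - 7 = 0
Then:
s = 7/5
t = -1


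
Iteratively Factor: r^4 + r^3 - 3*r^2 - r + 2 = (r + 1)*(r^3 - 3*r + 2) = (r + 1)*(r + 2)*(r^2 - 2*r + 1) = (r - 1)*(r + 1)*(r + 2)*(r - 1)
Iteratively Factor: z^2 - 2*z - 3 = (z + 1)*(z - 3)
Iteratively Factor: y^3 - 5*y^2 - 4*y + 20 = (y - 2)*(y^2 - 3*y - 10) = (y - 2)*(y + 2)*(y - 5)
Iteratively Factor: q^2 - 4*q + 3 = (q - 1)*(q - 3)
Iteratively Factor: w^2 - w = (w - 1)*(w)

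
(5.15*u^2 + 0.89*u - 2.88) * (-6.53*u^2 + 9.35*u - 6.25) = -33.6295*u^4 + 42.3408*u^3 - 5.0596*u^2 - 32.4905*u + 18.0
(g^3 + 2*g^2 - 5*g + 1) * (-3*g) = -3*g^4 - 6*g^3 + 15*g^2 - 3*g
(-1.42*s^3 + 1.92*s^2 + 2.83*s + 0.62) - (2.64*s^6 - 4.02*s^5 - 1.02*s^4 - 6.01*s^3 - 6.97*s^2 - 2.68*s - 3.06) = -2.64*s^6 + 4.02*s^5 + 1.02*s^4 + 4.59*s^3 + 8.89*s^2 + 5.51*s + 3.68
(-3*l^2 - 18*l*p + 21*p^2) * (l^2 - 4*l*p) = -3*l^4 - 6*l^3*p + 93*l^2*p^2 - 84*l*p^3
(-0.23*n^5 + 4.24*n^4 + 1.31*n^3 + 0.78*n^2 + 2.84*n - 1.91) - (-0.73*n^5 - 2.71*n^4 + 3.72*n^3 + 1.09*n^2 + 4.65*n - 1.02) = 0.5*n^5 + 6.95*n^4 - 2.41*n^3 - 0.31*n^2 - 1.81*n - 0.89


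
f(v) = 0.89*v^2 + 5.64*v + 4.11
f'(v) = 1.78*v + 5.64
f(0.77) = 8.98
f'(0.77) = 7.01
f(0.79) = 9.12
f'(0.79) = 7.05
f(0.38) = 6.38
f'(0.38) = 6.32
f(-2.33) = -4.20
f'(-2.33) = 1.49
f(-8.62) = 21.62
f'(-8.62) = -9.70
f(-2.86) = -4.74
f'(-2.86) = 0.55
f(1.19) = 12.08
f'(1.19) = 7.76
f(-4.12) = -4.02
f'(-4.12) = -1.69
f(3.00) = 29.04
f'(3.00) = 10.98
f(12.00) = 199.95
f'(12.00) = 27.00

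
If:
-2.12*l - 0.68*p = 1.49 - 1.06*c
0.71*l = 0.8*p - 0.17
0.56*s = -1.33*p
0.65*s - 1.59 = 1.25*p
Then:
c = -0.72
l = -0.88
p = -0.57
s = 1.35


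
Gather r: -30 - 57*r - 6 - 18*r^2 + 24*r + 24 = -18*r^2 - 33*r - 12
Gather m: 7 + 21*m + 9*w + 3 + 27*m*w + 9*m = m*(27*w + 30) + 9*w + 10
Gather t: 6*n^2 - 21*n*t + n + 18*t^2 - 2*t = 6*n^2 + n + 18*t^2 + t*(-21*n - 2)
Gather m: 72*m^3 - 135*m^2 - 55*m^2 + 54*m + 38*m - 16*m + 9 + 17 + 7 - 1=72*m^3 - 190*m^2 + 76*m + 32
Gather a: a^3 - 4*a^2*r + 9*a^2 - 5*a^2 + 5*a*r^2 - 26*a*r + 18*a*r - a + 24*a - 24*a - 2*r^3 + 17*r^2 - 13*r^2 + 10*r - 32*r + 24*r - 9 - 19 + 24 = a^3 + a^2*(4 - 4*r) + a*(5*r^2 - 8*r - 1) - 2*r^3 + 4*r^2 + 2*r - 4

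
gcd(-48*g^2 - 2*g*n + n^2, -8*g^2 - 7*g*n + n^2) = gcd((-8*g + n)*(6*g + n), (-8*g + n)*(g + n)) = 8*g - n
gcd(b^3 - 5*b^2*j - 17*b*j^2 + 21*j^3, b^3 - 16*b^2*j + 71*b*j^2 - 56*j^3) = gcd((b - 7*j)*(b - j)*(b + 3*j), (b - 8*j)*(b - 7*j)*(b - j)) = b^2 - 8*b*j + 7*j^2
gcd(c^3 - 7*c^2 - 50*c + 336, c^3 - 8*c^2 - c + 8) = c - 8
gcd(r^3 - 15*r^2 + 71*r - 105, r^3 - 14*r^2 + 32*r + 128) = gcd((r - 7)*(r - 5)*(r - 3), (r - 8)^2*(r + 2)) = 1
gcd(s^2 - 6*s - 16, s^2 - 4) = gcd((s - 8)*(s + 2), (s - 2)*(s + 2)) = s + 2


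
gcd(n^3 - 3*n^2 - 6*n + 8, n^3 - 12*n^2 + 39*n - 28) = n^2 - 5*n + 4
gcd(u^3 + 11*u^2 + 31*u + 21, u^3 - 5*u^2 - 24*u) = u + 3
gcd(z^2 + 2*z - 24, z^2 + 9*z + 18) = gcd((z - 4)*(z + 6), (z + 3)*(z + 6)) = z + 6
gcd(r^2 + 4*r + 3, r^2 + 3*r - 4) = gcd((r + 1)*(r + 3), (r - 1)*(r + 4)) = 1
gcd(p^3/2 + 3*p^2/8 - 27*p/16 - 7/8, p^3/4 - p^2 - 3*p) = p + 2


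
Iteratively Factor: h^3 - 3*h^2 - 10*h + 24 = (h - 2)*(h^2 - h - 12) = (h - 2)*(h + 3)*(h - 4)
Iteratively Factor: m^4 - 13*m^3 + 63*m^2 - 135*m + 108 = (m - 3)*(m^3 - 10*m^2 + 33*m - 36) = (m - 4)*(m - 3)*(m^2 - 6*m + 9) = (m - 4)*(m - 3)^2*(m - 3)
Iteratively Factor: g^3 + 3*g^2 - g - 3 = (g + 3)*(g^2 - 1) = (g + 1)*(g + 3)*(g - 1)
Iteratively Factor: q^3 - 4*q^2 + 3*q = (q - 1)*(q^2 - 3*q) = (q - 3)*(q - 1)*(q)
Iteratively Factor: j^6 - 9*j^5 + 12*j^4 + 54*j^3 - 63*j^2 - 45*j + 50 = (j - 5)*(j^5 - 4*j^4 - 8*j^3 + 14*j^2 + 7*j - 10) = (j - 5)*(j + 1)*(j^4 - 5*j^3 - 3*j^2 + 17*j - 10) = (j - 5)*(j - 1)*(j + 1)*(j^3 - 4*j^2 - 7*j + 10) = (j - 5)*(j - 1)^2*(j + 1)*(j^2 - 3*j - 10) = (j - 5)^2*(j - 1)^2*(j + 1)*(j + 2)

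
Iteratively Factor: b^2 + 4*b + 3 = (b + 3)*(b + 1)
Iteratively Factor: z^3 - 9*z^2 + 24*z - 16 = (z - 4)*(z^2 - 5*z + 4) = (z - 4)^2*(z - 1)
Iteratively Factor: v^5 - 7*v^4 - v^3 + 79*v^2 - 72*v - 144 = (v - 4)*(v^4 - 3*v^3 - 13*v^2 + 27*v + 36) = (v - 4)*(v + 1)*(v^3 - 4*v^2 - 9*v + 36) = (v - 4)*(v - 3)*(v + 1)*(v^2 - v - 12) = (v - 4)^2*(v - 3)*(v + 1)*(v + 3)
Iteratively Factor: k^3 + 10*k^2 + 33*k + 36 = (k + 3)*(k^2 + 7*k + 12) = (k + 3)^2*(k + 4)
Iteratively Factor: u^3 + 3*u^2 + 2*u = (u + 1)*(u^2 + 2*u) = (u + 1)*(u + 2)*(u)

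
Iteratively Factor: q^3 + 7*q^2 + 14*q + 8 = (q + 4)*(q^2 + 3*q + 2) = (q + 1)*(q + 4)*(q + 2)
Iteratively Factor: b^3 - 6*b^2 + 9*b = (b - 3)*(b^2 - 3*b) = b*(b - 3)*(b - 3)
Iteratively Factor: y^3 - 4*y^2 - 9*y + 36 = (y - 4)*(y^2 - 9) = (y - 4)*(y - 3)*(y + 3)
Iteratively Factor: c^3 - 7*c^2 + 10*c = (c)*(c^2 - 7*c + 10) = c*(c - 2)*(c - 5)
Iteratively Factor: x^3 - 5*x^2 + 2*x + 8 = (x + 1)*(x^2 - 6*x + 8) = (x - 2)*(x + 1)*(x - 4)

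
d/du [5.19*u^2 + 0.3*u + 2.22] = 10.38*u + 0.3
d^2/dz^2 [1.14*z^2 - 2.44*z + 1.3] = 2.28000000000000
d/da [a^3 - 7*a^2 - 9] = a*(3*a - 14)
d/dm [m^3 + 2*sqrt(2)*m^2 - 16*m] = 3*m^2 + 4*sqrt(2)*m - 16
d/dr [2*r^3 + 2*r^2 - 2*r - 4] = 6*r^2 + 4*r - 2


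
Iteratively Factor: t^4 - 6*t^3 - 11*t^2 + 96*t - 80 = (t + 4)*(t^3 - 10*t^2 + 29*t - 20) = (t - 1)*(t + 4)*(t^2 - 9*t + 20) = (t - 4)*(t - 1)*(t + 4)*(t - 5)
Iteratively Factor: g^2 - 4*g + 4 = (g - 2)*(g - 2)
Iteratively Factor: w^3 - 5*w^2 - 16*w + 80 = (w + 4)*(w^2 - 9*w + 20) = (w - 4)*(w + 4)*(w - 5)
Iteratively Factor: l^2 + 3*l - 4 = (l - 1)*(l + 4)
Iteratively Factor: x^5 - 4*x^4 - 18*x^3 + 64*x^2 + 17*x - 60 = (x - 3)*(x^4 - x^3 - 21*x^2 + x + 20) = (x - 3)*(x + 4)*(x^3 - 5*x^2 - x + 5) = (x - 5)*(x - 3)*(x + 4)*(x^2 - 1) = (x - 5)*(x - 3)*(x + 1)*(x + 4)*(x - 1)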